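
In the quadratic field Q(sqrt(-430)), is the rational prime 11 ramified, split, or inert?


K = Q(sqrt(-430)). Since d mod 4 = 2, disc(K) = -1720.
Check p | disc: -1720 mod 11 = 7.
p does not divide disc. Compute Legendre symbol (d/p):
10^((11-1)/2) mod 11 = -1
(d/p) = -1, so p is inert: (p) stays prime with e=1, f=2, g=1.
Therefore p is inert.

inert


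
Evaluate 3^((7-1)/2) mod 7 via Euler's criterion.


p = 7 is prime and the exponent is (p-1)/2 = 3, so by Euler's criterion 3^3 = (3/7) = +1 or -1 mod 7.
Compute by square-and-multiply:
  3 = 2 + 1 (binary 11)
  Repeated squaring mod 7: 3^1 = 3, 3^2 = 2
  3^3 = 3^2 * 3^1 = 2 * 3 mod 7
    2 * 3 = 6 = 6 mod 7
  3^3 = 6 mod 7
Result 6 = p - 1 = -1 mod 7: 3 is a quadratic non-residue mod 7. As a residue in [0, p-1] the value is 6.
3^3 mod 7 = 6

6


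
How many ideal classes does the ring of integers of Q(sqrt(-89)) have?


K = Q(sqrt(-89)). d mod 4 = 3, so D = disc(K) = 4d = -356
h(K) equals the number of primitive reduced positive-definite forms (a, b, c) = a*x^2 + b*x*y + c*y^2 with b^2 - 4ac = D,
where reduced means |b| <= a <= c, with b >= 0 whenever |b| = a or a = c, and primitive means gcd(a, b, c) = 1.
Reduced forces 3a^2 <= |D| = 356, so 1 <= a <= 10; b must have the parity of D, and c = (b^2 - D)/(4a) must be an integer >= a.
Enumerate a = 1..10, b in [-a, a]:
  a=1: (1, 0, 89)  [1]
  a=2: (2, 2, 45)  [1]
  a=3: (3, -2, 30), (3, 2, 30)  [2]
  a=4: none
  a=5: (5, -2, 18), (5, 2, 18)  [2]
  a=6: (6, -2, 15), (6, 2, 15)  [2]
  a=7: (7, -6, 14), (7, 6, 14)  [2]
  a=8: none
  a=9: (9, -2, 10), (9, 2, 10)  [2]
  a=10: none
Total reduced forms: 1 + 1 + 2 + 2 + 2 + 2 + 2 = 12
h = 12

12


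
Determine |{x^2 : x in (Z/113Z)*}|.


For prime p, the number of non-zero quadratic residues is (p-1)/2.
= (113-1)/2
= 56

56


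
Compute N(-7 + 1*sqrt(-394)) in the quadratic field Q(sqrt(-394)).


N(a + b*sqrt(d)) = a^2 - d*b^2
= (-7)^2 - (-394)*(1)^2
= 49 + 394
= 443

443


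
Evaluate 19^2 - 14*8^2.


x^2 - d*y^2
= 19^2 - 14*8^2
= 361 - 896
= -535

-535


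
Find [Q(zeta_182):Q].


The degree equals Euler's totient phi(182).
182 = 2 * 7 * 13
phi(182) = 72

72


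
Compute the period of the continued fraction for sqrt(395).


Run the CF algorithm for sqrt(395).
a_0 = floor(sqrt(395)) = 19; set m_0=0, q_0=1.
Recurrence: m' = q*a - m,  q' = (d - m'^2)/q,  a' = floor((a_0 + m')/q').
  step 1: m=19, q=34, a=1
  step 2: m=15, q=5, a=6
  step 3: m=15, q=34, a=1
  step 4: m=19, q=1, a=38
a_4 = 2*a_0 = 38, so the period closes here.
sqrt(395) = [19; 1, 6, 1, 38]
Period length = 4

4


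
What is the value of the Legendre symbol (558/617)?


p = 617 is prime, so compute (558/617) with the reciprocity algorithm (Jacobi-symbol steps: pull out 2s via (2/n), flip via reciprocity, reduce):
  pull out 2: (2/617) = +1  (since 617 mod 8 = 1)
  reciprocity: (279/617) -> +(617/279)
  reduce: (59/279)
  reciprocity: (59/279) -> -(279/59)
  reduce: (43/59)
  reciprocity: (43/59) -> -(59/43)
  reduce: (16/43)
  pull out 2: (2/43) = -1  (since 43 mod 8 = 3)
  pull out 2: (2/43) = -1  (since 43 mod 8 = 3)
  pull out 2: (2/43) = -1  (since 43 mod 8 = 3)
  pull out 2: (2/43) = -1  (since 43 mod 8 = 3)
  (1/43) = 1
Product of signs = 1
(558/617) = 1

1


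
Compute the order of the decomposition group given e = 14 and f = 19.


|D_P| = e * f
= 14 * 19
= 266

266


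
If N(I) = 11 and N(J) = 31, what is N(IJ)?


N(IJ) = N(I) * N(J)
= 11 * 31
= 341

341


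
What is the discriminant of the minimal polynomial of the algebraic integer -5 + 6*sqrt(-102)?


The element -5 + 6*sqrt(-102) has minimal polynomial:
x^2 + 10*x + 3697
Discriminant = (10)^2 - 4*(3697)
= 100 - 14788
= -14688

-14688


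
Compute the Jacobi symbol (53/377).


Compute (53/377) via quadratic reciprocity:
  reciprocity: (53/377) -> +(377/53)
  reduce: (6/53)
  pull out 2: (2/53) = -1  (since 53 mod 8 = 5)
  reciprocity: (3/53) -> +(53/3)
  reduce: (2/3)
  pull out 2: (2/3) = -1  (since 3 mod 8 = 3)
  (1/3) = 1
Product of signs = 1

1


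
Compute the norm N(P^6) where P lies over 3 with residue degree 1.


N(P^a) = p^(a*f)
= 3^(6*1)
= 3^6
= 729

729


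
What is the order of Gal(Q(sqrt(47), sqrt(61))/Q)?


The 2 square roots of distinct primes are multiplicatively independent over Q,
so [K:Q] = 2^2 and Gal(K/Q) is isomorphic to (Z/2Z)^2.
|Gal| = 2^2 = 4

4


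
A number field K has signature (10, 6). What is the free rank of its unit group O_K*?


By Dirichlet's unit theorem:
rank = r1 + r2 - 1
= 10 + 6 - 1
= 15

15


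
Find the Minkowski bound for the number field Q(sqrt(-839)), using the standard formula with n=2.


d = -839, d mod 4 = 1, so disc(K) = d = -839; |disc(K)| = 839
Imaginary quadratic field, so n = 2, s = r2 = 1, r1 = 0
M = (n!/n^n) * (4/pi)^s * sqrt(|disc(K)|) = (2!/2^2) * (4/pi)^1 * sqrt(839)
= 0.5 * 1.273240 * 28.965497
= 18.4400

18.4400


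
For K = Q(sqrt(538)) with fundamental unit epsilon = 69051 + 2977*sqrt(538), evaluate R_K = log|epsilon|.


epsilon = 69051 + 2977*sqrt(538)
= 138102.0000
R = ln(138102.0000)
= 11.8357

11.8357


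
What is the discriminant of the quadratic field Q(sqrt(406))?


For K = Q(sqrt(d)) with d squarefree: disc(K) = d if d = 1 mod 4, and disc(K) = 4d if d = 2 or 3 mod 4.
Here d = 406, and d mod 4 = 2.
d = 2 mod 4, not 1 (O_K = Z[sqrt(d)]), so disc(K) = 4d = 4 * (406) = 1624

1624


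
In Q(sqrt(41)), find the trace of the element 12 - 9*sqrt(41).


Tr(a + b*sqrt(d)) = (a + b*sqrt(d)) + (a - b*sqrt(d)) = 2a
= 2 * (12)
= 24

24


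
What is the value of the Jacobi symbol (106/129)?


Compute (106/129) via quadratic reciprocity:
  pull out 2: (2/129) = +1  (since 129 mod 8 = 1)
  reciprocity: (53/129) -> +(129/53)
  reduce: (23/53)
  reciprocity: (23/53) -> +(53/23)
  reduce: (7/23)
  reciprocity: (7/23) -> -(23/7)
  reduce: (2/7)
  pull out 2: (2/7) = +1  (since 7 mod 8 = 7)
  (1/7) = 1
Product of signs = -1

-1


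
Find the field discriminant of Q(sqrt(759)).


For K = Q(sqrt(d)) with d squarefree: disc(K) = d if d = 1 mod 4, and disc(K) = 4d if d = 2 or 3 mod 4.
Here d = 759, and d mod 4 = 3.
d = 3 mod 4, not 1 (O_K = Z[sqrt(d)]), so disc(K) = 4d = 4 * (759) = 3036

3036


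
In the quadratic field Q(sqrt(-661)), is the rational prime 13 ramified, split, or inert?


K = Q(sqrt(-661)). Since d mod 4 = 3, disc(K) = -2644.
Check p | disc: -2644 mod 13 = 8.
p does not divide disc. Compute Legendre symbol (d/p):
2^((13-1)/2) mod 13 = -1
(d/p) = -1, so p is inert: (p) stays prime with e=1, f=2, g=1.
Therefore p is inert.

inert


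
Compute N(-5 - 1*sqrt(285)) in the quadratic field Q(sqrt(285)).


N(a + b*sqrt(d)) = a^2 - d*b^2
= (-5)^2 - (285)*(-1)^2
= 25 - 285
= -260

-260


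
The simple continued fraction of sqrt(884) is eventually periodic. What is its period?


Run the CF algorithm for sqrt(884).
a_0 = floor(sqrt(884)) = 29; set m_0=0, q_0=1.
Recurrence: m' = q*a - m,  q' = (d - m'^2)/q,  a' = floor((a_0 + m')/q').
  step 1: m=29, q=43, a=1
  step 2: m=14, q=16, a=2
  step 3: m=18, q=35, a=1
  step 4: m=17, q=17, a=2
  step 5: m=17, q=35, a=1
  step 6: m=18, q=16, a=2
  step 7: m=14, q=43, a=1
  step 8: m=29, q=1, a=58
a_8 = 2*a_0 = 58, so the period closes here.
sqrt(884) = [29; 1, 2, 1, 2, 1, 2, 1, 58]
Period length = 8

8


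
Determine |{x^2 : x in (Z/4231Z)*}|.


For prime p, the number of non-zero quadratic residues is (p-1)/2.
= (4231-1)/2
= 2115

2115


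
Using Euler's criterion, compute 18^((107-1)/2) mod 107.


p = 107 is prime and the exponent is (p-1)/2 = 53, so by Euler's criterion 18^53 = (18/107) = +1 or -1 mod 107.
Compute by square-and-multiply:
  53 = 32 + 16 + 4 + 1 (binary 110101)
  Repeated squaring mod 107: 18^1 = 18, 18^2 = 3, 18^4 = 9, 18^8 = 81, 18^16 = 34, 18^32 = 86
  18^53 = 18^32 * 18^16 * 18^4 * 18^1 = 86 * 34 * 9 * 18 mod 107
    86 * 34 = 2924 = 35 mod 107
    35 * 9 = 315 = 101 mod 107
    101 * 18 = 1818 = 106 mod 107
  18^53 = 106 mod 107
Result 106 = p - 1 = -1 mod 107: 18 is a quadratic non-residue mod 107. As a residue in [0, p-1] the value is 106.
18^53 mod 107 = 106

106


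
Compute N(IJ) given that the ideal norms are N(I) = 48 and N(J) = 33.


N(IJ) = N(I) * N(J)
= 48 * 33
= 1584

1584


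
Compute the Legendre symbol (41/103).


p = 103 is prime, so compute (41/103) with the reciprocity algorithm (Jacobi-symbol steps: pull out 2s via (2/n), flip via reciprocity, reduce):
  reciprocity: (41/103) -> +(103/41)
  reduce: (21/41)
  reciprocity: (21/41) -> +(41/21)
  reduce: (20/21)
  pull out 2: (2/21) = -1  (since 21 mod 8 = 5)
  pull out 2: (2/21) = -1  (since 21 mod 8 = 5)
  reciprocity: (5/21) -> +(21/5)
  reduce: (1/5)
  (1/5) = 1
Product of signs = 1
(41/103) = 1

1


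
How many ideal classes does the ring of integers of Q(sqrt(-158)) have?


K = Q(sqrt(-158)). d mod 4 = 2, so D = disc(K) = 4d = -632
h(K) equals the number of primitive reduced positive-definite forms (a, b, c) = a*x^2 + b*x*y + c*y^2 with b^2 - 4ac = D,
where reduced means |b| <= a <= c, with b >= 0 whenever |b| = a or a = c, and primitive means gcd(a, b, c) = 1.
Reduced forces 3a^2 <= |D| = 632, so 1 <= a <= 14; b must have the parity of D, and c = (b^2 - D)/(4a) must be an integer >= a.
Enumerate a = 1..14, b in [-a, a]:
  a=1: (1, 0, 158)  [1]
  a=2: (2, 0, 79)  [1]
  a=3: (3, -2, 53), (3, 2, 53)  [2]
  a=4..5: none
  a=6: (6, -4, 27), (6, 4, 27)  [2]
  a=7..8: none
  a=9: (9, -4, 18), (9, 4, 18)  [2]
  a=10..14: none
Total reduced forms: 1 + 1 + 2 + 2 + 2 = 8
h = 8

8


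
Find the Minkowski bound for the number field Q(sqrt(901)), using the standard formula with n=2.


d = 901, d mod 4 = 1, so disc(K) = d = 901; |disc(K)| = 901
Real quadratic field, so n = 2, s = r2 = 0, r1 = 2
M = (n!/n^n) * (4/pi)^s * sqrt(|disc(K)|) = (2!/2^2) * (4/pi)^0 * sqrt(901)
= 0.5 * 1.000000 * 30.016662
= 15.0083

15.0083


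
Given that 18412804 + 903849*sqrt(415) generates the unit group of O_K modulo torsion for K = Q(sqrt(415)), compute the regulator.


epsilon = 18412804 + 903849*sqrt(415)
= 3.6826e+07
R = ln(3.6826e+07)
= 17.4217

17.4217


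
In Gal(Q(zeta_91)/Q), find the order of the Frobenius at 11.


The Frobenius at p in Gal(Q(zeta_n)/Q) = (Z/nZ)* is the class of p, so its order is ord_91(11), the smallest k >= 1 with 11^k = 1 mod 91.
n = 91 = 7 * 13, phi(91) = 72; the order divides phi(n).
Divisors of 72: 1, 2, 3, 4, 6, 8, 9, 12, 18, 24, 36, 72
Repeated squaring mod 91: 11^1 = 11, 11^2 = 30, 11^4 = 81, 11^8 = 9, 11^16 = 81, 11^32 = 9, 11^64 = 81
Test divisors in increasing order:
  k=1: 11^1 = 11 mod 91
  k=2: 11^2 = 30 mod 91
  k=3: 11^3 = 30 * 11 = 57 mod 91
  k=4: 11^4 = 81 mod 91
  k=6: 11^6 = 81 * 30 = 64 mod 91
  k=8: 11^8 = 9 mod 91
  k=9: 11^9 = 9 * 11 = 8 mod 91
  k=12: 11^12 = 9 * 81 = 1 mod 91  <- first divisor giving 1
Order = 12

12


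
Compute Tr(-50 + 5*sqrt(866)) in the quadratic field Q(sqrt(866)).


Tr(a + b*sqrt(d)) = (a + b*sqrt(d)) + (a - b*sqrt(d)) = 2a
= 2 * (-50)
= -100

-100


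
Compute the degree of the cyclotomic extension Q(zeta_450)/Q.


The degree equals Euler's totient phi(450).
450 = 2 * 3^2 * 5^2
phi(450) = 120

120


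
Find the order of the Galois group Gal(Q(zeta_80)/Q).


|Gal(Q(zeta_80)/Q)| = phi(80)
= 32

32


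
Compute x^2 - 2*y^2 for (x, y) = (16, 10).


x^2 - d*y^2
= 16^2 - 2*10^2
= 256 - 200
= 56

56


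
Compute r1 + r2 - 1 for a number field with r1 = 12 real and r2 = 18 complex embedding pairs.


By Dirichlet's unit theorem:
rank = r1 + r2 - 1
= 12 + 18 - 1
= 29

29


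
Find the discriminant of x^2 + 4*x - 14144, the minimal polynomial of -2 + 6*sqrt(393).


The element -2 + 6*sqrt(393) has minimal polynomial:
x^2 + 4*x - 14144
Discriminant = (4)^2 - 4*(-14144)
= 16 + 56576
= 56592

56592


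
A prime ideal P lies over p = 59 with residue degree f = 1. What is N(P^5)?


N(P^a) = p^(a*f)
= 59^(5*1)
= 59^5
= 714924299

714924299


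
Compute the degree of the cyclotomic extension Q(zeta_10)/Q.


The degree equals Euler's totient phi(10).
10 = 2 * 5
phi(10) = 4

4


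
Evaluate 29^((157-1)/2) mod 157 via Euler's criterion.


p = 157 is prime and the exponent is (p-1)/2 = 78, so by Euler's criterion 29^78 = (29/157) = +1 or -1 mod 157.
Compute by square-and-multiply:
  78 = 64 + 8 + 4 + 2 (binary 1001110)
  Repeated squaring mod 157: 29^1 = 29, 29^2 = 56, 29^4 = 153, 29^8 = 16, 29^16 = 99, 29^32 = 67, 29^64 = 93
  29^78 = 29^64 * 29^8 * 29^4 * 29^2 = 93 * 16 * 153 * 56 mod 157
    93 * 16 = 1488 = 75 mod 157
    75 * 153 = 11475 = 14 mod 157
    14 * 56 = 784 = 156 mod 157
  29^78 = 156 mod 157
Result 156 = p - 1 = -1 mod 157: 29 is a quadratic non-residue mod 157. As a residue in [0, p-1] the value is 156.
29^78 mod 157 = 156

156


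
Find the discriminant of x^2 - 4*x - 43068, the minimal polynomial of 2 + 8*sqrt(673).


The element 2 + 8*sqrt(673) has minimal polynomial:
x^2 - 4*x - 43068
Discriminant = (-4)^2 - 4*(-43068)
= 16 + 172272
= 172288

172288


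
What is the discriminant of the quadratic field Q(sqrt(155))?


For K = Q(sqrt(d)) with d squarefree: disc(K) = d if d = 1 mod 4, and disc(K) = 4d if d = 2 or 3 mod 4.
Here d = 155, and d mod 4 = 3.
d = 3 mod 4, not 1 (O_K = Z[sqrt(d)]), so disc(K) = 4d = 4 * (155) = 620

620


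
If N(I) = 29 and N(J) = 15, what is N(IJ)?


N(IJ) = N(I) * N(J)
= 29 * 15
= 435

435


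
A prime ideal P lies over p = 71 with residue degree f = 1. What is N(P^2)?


N(P^a) = p^(a*f)
= 71^(2*1)
= 71^2
= 5041

5041


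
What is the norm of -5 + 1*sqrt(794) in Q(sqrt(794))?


N(a + b*sqrt(d)) = a^2 - d*b^2
= (-5)^2 - (794)*(1)^2
= 25 - 794
= -769

-769


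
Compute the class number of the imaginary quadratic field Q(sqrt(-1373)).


K = Q(sqrt(-1373)). d mod 4 = 3, so D = disc(K) = 4d = -5492
h(K) equals the number of primitive reduced positive-definite forms (a, b, c) = a*x^2 + b*x*y + c*y^2 with b^2 - 4ac = D,
where reduced means |b| <= a <= c, with b >= 0 whenever |b| = a or a = c, and primitive means gcd(a, b, c) = 1.
Reduced forces 3a^2 <= |D| = 5492, so 1 <= a <= 42; b must have the parity of D, and c = (b^2 - D)/(4a) must be an integer >= a.
Enumerate a = 1..42, b in [-a, a]:
  a=1: (1, 0, 1373)  [1]
  a=2: (2, 2, 687)  [1]
  a=3: (3, -2, 458), (3, 2, 458)  [2]
  a=4..5: none
  a=6: (6, -2, 229), (6, 2, 229)  [2]
  a=7..8: none
  a=9: (9, -4, 153), (9, 4, 153)  [2]
  a=10..16: none
  a=17: (17, -4, 81), (17, 4, 81)  [2]
  a=18: (18, -14, 79), (18, 14, 79)  [2]
  a=19..26: none
  a=27: (27, -4, 51), (27, 4, 51)  [2]
  a=28..33: none
  a=34: (34, -30, 47), (34, 30, 47)  [2]
  a=35..36: none
  a=37: (37, -24, 41), (37, 24, 41)  [2]
  a=38..42: none
Total reduced forms: 1 + 1 + 2 + 2 + 2 + 2 + 2 + 2 + 2 + 2 = 18
h = 18

18


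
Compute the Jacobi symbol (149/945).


Compute (149/945) via quadratic reciprocity:
  reciprocity: (149/945) -> +(945/149)
  reduce: (51/149)
  reciprocity: (51/149) -> +(149/51)
  reduce: (47/51)
  reciprocity: (47/51) -> -(51/47)
  reduce: (4/47)
  pull out 2: (2/47) = +1  (since 47 mod 8 = 7)
  pull out 2: (2/47) = +1  (since 47 mod 8 = 7)
  (1/47) = 1
Product of signs = -1

-1


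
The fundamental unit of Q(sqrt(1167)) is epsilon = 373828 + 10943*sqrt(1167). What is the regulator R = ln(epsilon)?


epsilon = 373828 + 10943*sqrt(1167)
= 747656.0000
R = ln(747656.0000)
= 13.5247

13.5247


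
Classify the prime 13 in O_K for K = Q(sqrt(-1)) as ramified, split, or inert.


K = Q(sqrt(-1)). Since d mod 4 = 3, disc(K) = -4.
Check p | disc: -4 mod 13 = 9.
p does not divide disc. Compute Legendre symbol (d/p):
12^((13-1)/2) mod 13 = 1
(d/p) = 1, so p splits: (p) = P*P' with e=1, f=1, g=2.
Therefore p is split.

split


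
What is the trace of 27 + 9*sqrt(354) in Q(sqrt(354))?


Tr(a + b*sqrt(d)) = (a + b*sqrt(d)) + (a - b*sqrt(d)) = 2a
= 2 * (27)
= 54

54


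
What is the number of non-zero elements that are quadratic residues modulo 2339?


For prime p, the number of non-zero quadratic residues is (p-1)/2.
= (2339-1)/2
= 1169

1169


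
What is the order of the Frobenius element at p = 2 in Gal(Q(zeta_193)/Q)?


The Frobenius at p in Gal(Q(zeta_n)/Q) = (Z/nZ)* is the class of p, so its order is ord_193(2), the smallest k >= 1 with 2^k = 1 mod 193.
n = 193 = 193, phi(193) = 192; the order divides phi(n).
Divisors of 192: 1, 2, 3, 4, 6, 8, 12, 16, 24, 32, 48, 64, 96, 192
Repeated squaring mod 193: 2^1 = 2, 2^2 = 4, 2^4 = 16, 2^8 = 63, 2^16 = 109, 2^32 = 108, 2^64 = 84, 2^128 = 108
Test divisors in increasing order:
  k=1: 2^1 = 2 mod 193
  k=2: 2^2 = 4 mod 193
  k=3: 2^3 = 4 * 2 = 8 mod 193
  k=4: 2^4 = 16 mod 193
  k=6: 2^6 = 16 * 4 = 64 mod 193
  k=8: 2^8 = 63 mod 193
  k=12: 2^12 = 63 * 16 = 43 mod 193
  k=16: 2^16 = 109 mod 193
  k=24: 2^24 = 109 * 63 = 112 mod 193
  k=32: 2^32 = 108 mod 193
  k=48: 2^48 = 108 * 109 = 192 mod 193
  k=64: 2^64 = 84 mod 193
  k=96: 2^96 = 84 * 108 = 1 mod 193  <- first divisor giving 1
Order = 96

96


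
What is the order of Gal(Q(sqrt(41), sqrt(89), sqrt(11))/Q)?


The 3 square roots of distinct primes are multiplicatively independent over Q,
so [K:Q] = 2^3 and Gal(K/Q) is isomorphic to (Z/2Z)^3.
|Gal| = 2^3 = 8

8


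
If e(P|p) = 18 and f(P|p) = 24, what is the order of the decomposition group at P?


|D_P| = e * f
= 18 * 24
= 432

432


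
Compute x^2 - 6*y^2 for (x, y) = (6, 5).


x^2 - d*y^2
= 6^2 - 6*5^2
= 36 - 150
= -114

-114


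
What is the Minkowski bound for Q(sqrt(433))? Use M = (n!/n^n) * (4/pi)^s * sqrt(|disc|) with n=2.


d = 433, d mod 4 = 1, so disc(K) = d = 433; |disc(K)| = 433
Real quadratic field, so n = 2, s = r2 = 0, r1 = 2
M = (n!/n^n) * (4/pi)^s * sqrt(|disc(K)|) = (2!/2^2) * (4/pi)^0 * sqrt(433)
= 0.5 * 1.000000 * 20.808652
= 10.4043

10.4043


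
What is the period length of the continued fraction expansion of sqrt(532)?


Run the CF algorithm for sqrt(532).
a_0 = floor(sqrt(532)) = 23; set m_0=0, q_0=1.
Recurrence: m' = q*a - m,  q' = (d - m'^2)/q,  a' = floor((a_0 + m')/q').
  step 1: m=23, q=3, a=15
  step 2: m=22, q=16, a=2
  step 3: m=10, q=27, a=1
  step 4: m=17, q=9, a=4
  step 5: m=19, q=19, a=2
  step 6: m=19, q=9, a=4
  step 7: m=17, q=27, a=1
  step 8: m=10, q=16, a=2
  step 9: m=22, q=3, a=15
  step 10: m=23, q=1, a=46
a_10 = 2*a_0 = 46, so the period closes here.
sqrt(532) = [23; 15, 2, 1, 4, 2, 4, 1, 2, 15, 46]
Period length = 10

10


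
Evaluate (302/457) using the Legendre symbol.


p = 457 is prime, so compute (302/457) with the reciprocity algorithm (Jacobi-symbol steps: pull out 2s via (2/n), flip via reciprocity, reduce):
  pull out 2: (2/457) = +1  (since 457 mod 8 = 1)
  reciprocity: (151/457) -> +(457/151)
  reduce: (4/151)
  pull out 2: (2/151) = +1  (since 151 mod 8 = 7)
  pull out 2: (2/151) = +1  (since 151 mod 8 = 7)
  (1/151) = 1
Product of signs = 1
(302/457) = 1

1


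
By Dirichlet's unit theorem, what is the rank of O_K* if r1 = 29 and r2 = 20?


By Dirichlet's unit theorem:
rank = r1 + r2 - 1
= 29 + 20 - 1
= 48

48


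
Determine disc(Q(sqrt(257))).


For K = Q(sqrt(d)) with d squarefree: disc(K) = d if d = 1 mod 4, and disc(K) = 4d if d = 2 or 3 mod 4.
Here d = 257, and d mod 4 = 1.
d = 1 mod 4 (O_K = Z[(1+sqrt(d))/2]), so disc(K) = d = 257

257


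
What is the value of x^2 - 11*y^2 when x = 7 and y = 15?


x^2 - d*y^2
= 7^2 - 11*15^2
= 49 - 2475
= -2426

-2426


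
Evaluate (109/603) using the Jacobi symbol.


Compute (109/603) via quadratic reciprocity:
  reciprocity: (109/603) -> +(603/109)
  reduce: (58/109)
  pull out 2: (2/109) = -1  (since 109 mod 8 = 5)
  reciprocity: (29/109) -> +(109/29)
  reduce: (22/29)
  pull out 2: (2/29) = -1  (since 29 mod 8 = 5)
  reciprocity: (11/29) -> +(29/11)
  reduce: (7/11)
  reciprocity: (7/11) -> -(11/7)
  reduce: (4/7)
  pull out 2: (2/7) = +1  (since 7 mod 8 = 7)
  pull out 2: (2/7) = +1  (since 7 mod 8 = 7)
  (1/7) = 1
Product of signs = -1

-1


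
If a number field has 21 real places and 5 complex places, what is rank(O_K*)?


By Dirichlet's unit theorem:
rank = r1 + r2 - 1
= 21 + 5 - 1
= 25

25


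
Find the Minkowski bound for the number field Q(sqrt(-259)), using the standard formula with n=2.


d = -259, d mod 4 = 1, so disc(K) = d = -259; |disc(K)| = 259
Imaginary quadratic field, so n = 2, s = r2 = 1, r1 = 0
M = (n!/n^n) * (4/pi)^s * sqrt(|disc(K)|) = (2!/2^2) * (4/pi)^1 * sqrt(259)
= 0.5 * 1.273240 * 16.093477
= 10.2454

10.2454


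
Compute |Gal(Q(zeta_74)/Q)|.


|Gal(Q(zeta_74)/Q)| = phi(74)
= 36

36


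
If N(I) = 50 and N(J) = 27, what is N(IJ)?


N(IJ) = N(I) * N(J)
= 50 * 27
= 1350

1350


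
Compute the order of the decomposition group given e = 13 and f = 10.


|D_P| = e * f
= 13 * 10
= 130

130


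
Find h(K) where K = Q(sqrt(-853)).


K = Q(sqrt(-853)). d mod 4 = 3, so D = disc(K) = 4d = -3412
h(K) equals the number of primitive reduced positive-definite forms (a, b, c) = a*x^2 + b*x*y + c*y^2 with b^2 - 4ac = D,
where reduced means |b| <= a <= c, with b >= 0 whenever |b| = a or a = c, and primitive means gcd(a, b, c) = 1.
Reduced forces 3a^2 <= |D| = 3412, so 1 <= a <= 33; b must have the parity of D, and c = (b^2 - D)/(4a) must be an integer >= a.
Enumerate a = 1..33, b in [-a, a]:
  a=1: (1, 0, 853)  [1]
  a=2: (2, 2, 427)  [1]
  a=3..6: none
  a=7: (7, -2, 122), (7, 2, 122)  [2]
  a=8..10: none
  a=11: (11, -8, 79), (11, 8, 79)  [2]
  a=12..13: none
  a=14: (14, -2, 61), (14, 2, 61)  [2]
  a=15..21: none
  a=22: (22, -14, 41), (22, 14, 41)  [2]
  a=23..33: none
Total reduced forms: 1 + 1 + 2 + 2 + 2 + 2 = 10
h = 10

10


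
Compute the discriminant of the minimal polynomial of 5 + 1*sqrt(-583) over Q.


The element 5 + 1*sqrt(-583) has minimal polynomial:
x^2 - 10*x + 608
Discriminant = (-10)^2 - 4*(608)
= 100 - 2432
= -2332

-2332


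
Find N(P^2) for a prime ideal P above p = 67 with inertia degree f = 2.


N(P^a) = p^(a*f)
= 67^(2*2)
= 67^4
= 20151121

20151121


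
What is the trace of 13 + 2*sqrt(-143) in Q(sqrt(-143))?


Tr(a + b*sqrt(d)) = (a + b*sqrt(d)) + (a - b*sqrt(d)) = 2a
= 2 * (13)
= 26

26


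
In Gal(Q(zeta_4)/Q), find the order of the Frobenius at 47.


The Frobenius at p in Gal(Q(zeta_n)/Q) = (Z/nZ)* is the class of p, so its order is ord_4(47), the smallest k >= 1 with 47^k = 1 mod 4.
n = 4 = 2^2, phi(4) = 2; the order divides phi(n).
Divisors of 2: 1, 2
Repeated squaring mod 4: 47^1 = 3, 47^2 = 1
Test divisors in increasing order:
  k=1: 47^1 = 3 mod 4
  k=2: 47^2 = 1 mod 4  <- first divisor giving 1
Order = 2

2


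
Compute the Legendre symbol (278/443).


p = 443 is prime, so compute (278/443) with the reciprocity algorithm (Jacobi-symbol steps: pull out 2s via (2/n), flip via reciprocity, reduce):
  pull out 2: (2/443) = -1  (since 443 mod 8 = 3)
  reciprocity: (139/443) -> -(443/139)
  reduce: (26/139)
  pull out 2: (2/139) = -1  (since 139 mod 8 = 3)
  reciprocity: (13/139) -> +(139/13)
  reduce: (9/13)
  reciprocity: (9/13) -> +(13/9)
  reduce: (4/9)
  pull out 2: (2/9) = +1  (since 9 mod 8 = 1)
  pull out 2: (2/9) = +1  (since 9 mod 8 = 1)
  (1/9) = 1
Product of signs = -1
(278/443) = -1

-1


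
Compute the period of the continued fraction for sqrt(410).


Run the CF algorithm for sqrt(410).
a_0 = floor(sqrt(410)) = 20; set m_0=0, q_0=1.
Recurrence: m' = q*a - m,  q' = (d - m'^2)/q,  a' = floor((a_0 + m')/q').
  step 1: m=20, q=10, a=4
  step 2: m=20, q=1, a=40
a_2 = 2*a_0 = 40, so the period closes here.
sqrt(410) = [20; 4, 40]
Period length = 2

2


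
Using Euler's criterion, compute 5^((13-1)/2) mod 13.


p = 13 is prime and the exponent is (p-1)/2 = 6, so by Euler's criterion 5^6 = (5/13) = +1 or -1 mod 13.
Compute by square-and-multiply:
  6 = 4 + 2 (binary 110)
  Repeated squaring mod 13: 5^1 = 5, 5^2 = 12, 5^4 = 1
  5^6 = 5^4 * 5^2 = 1 * 12 mod 13
    1 * 12 = 12 = 12 mod 13
  5^6 = 12 mod 13
Result 12 = p - 1 = -1 mod 13: 5 is a quadratic non-residue mod 13. As a residue in [0, p-1] the value is 12.
5^6 mod 13 = 12

12


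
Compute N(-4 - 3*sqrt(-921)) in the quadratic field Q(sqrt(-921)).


N(a + b*sqrt(d)) = a^2 - d*b^2
= (-4)^2 - (-921)*(-3)^2
= 16 + 8289
= 8305

8305


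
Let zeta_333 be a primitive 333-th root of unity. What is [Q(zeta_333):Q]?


The degree equals Euler's totient phi(333).
333 = 3^2 * 37
phi(333) = 216

216


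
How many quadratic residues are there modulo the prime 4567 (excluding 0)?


For prime p, the number of non-zero quadratic residues is (p-1)/2.
= (4567-1)/2
= 2283

2283


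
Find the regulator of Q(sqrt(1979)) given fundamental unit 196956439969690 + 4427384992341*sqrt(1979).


epsilon = 196956439969690 + 4427384992341*sqrt(1979)
= 3.9391e+14
R = ln(3.9391e+14)
= 33.6072

33.6072


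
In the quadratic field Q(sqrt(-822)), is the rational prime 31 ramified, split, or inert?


K = Q(sqrt(-822)). Since d mod 4 = 2, disc(K) = -3288.
Check p | disc: -3288 mod 31 = 29.
p does not divide disc. Compute Legendre symbol (d/p):
15^((31-1)/2) mod 31 = -1
(d/p) = -1, so p is inert: (p) stays prime with e=1, f=2, g=1.
Therefore p is inert.

inert


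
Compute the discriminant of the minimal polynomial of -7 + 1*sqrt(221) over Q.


The element -7 + 1*sqrt(221) has minimal polynomial:
x^2 + 14*x - 172
Discriminant = (14)^2 - 4*(-172)
= 196 + 688
= 884

884


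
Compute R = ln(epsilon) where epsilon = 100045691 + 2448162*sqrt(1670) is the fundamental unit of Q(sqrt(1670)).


epsilon = 100045691 + 2448162*sqrt(1670)
= 2.0009e+08
R = ln(2.0009e+08)
= 19.1143

19.1143


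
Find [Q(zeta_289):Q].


The degree equals Euler's totient phi(289).
289 = 17^2
phi(289) = 272

272


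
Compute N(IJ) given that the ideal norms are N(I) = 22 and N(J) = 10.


N(IJ) = N(I) * N(J)
= 22 * 10
= 220

220


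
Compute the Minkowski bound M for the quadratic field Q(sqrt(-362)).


d = -362, d mod 4 = 2, so disc(K) = 4d = -1448; |disc(K)| = 1448
Imaginary quadratic field, so n = 2, s = r2 = 1, r1 = 0
M = (n!/n^n) * (4/pi)^s * sqrt(|disc(K)|) = (2!/2^2) * (4/pi)^1 * sqrt(1448)
= 0.5 * 1.273240 * 38.052595
= 24.2250

24.2250


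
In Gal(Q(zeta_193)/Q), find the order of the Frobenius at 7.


The Frobenius at p in Gal(Q(zeta_n)/Q) = (Z/nZ)* is the class of p, so its order is ord_193(7), the smallest k >= 1 with 7^k = 1 mod 193.
n = 193 = 193, phi(193) = 192; the order divides phi(n).
Divisors of 192: 1, 2, 3, 4, 6, 8, 12, 16, 24, 32, 48, 64, 96, 192
Repeated squaring mod 193: 7^1 = 7, 7^2 = 49, 7^4 = 85, 7^8 = 84, 7^16 = 108, 7^32 = 84, 7^64 = 108, 7^128 = 84
Test divisors in increasing order:
  k=1: 7^1 = 7 mod 193
  k=2: 7^2 = 49 mod 193
  k=3: 7^3 = 49 * 7 = 150 mod 193
  k=4: 7^4 = 85 mod 193
  k=6: 7^6 = 85 * 49 = 112 mod 193
  k=8: 7^8 = 84 mod 193
  k=12: 7^12 = 84 * 85 = 192 mod 193
  k=16: 7^16 = 108 mod 193
  k=24: 7^24 = 108 * 84 = 1 mod 193  <- first divisor giving 1
Order = 24

24


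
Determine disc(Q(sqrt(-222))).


For K = Q(sqrt(d)) with d squarefree: disc(K) = d if d = 1 mod 4, and disc(K) = 4d if d = 2 or 3 mod 4.
Here d = -222, and d mod 4 = 2.
d = 2 mod 4, not 1 (O_K = Z[sqrt(d)]), so disc(K) = 4d = 4 * (-222) = -888

-888


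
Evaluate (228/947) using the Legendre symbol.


p = 947 is prime, so compute (228/947) with the reciprocity algorithm (Jacobi-symbol steps: pull out 2s via (2/n), flip via reciprocity, reduce):
  pull out 2: (2/947) = -1  (since 947 mod 8 = 3)
  pull out 2: (2/947) = -1  (since 947 mod 8 = 3)
  reciprocity: (57/947) -> +(947/57)
  reduce: (35/57)
  reciprocity: (35/57) -> +(57/35)
  reduce: (22/35)
  pull out 2: (2/35) = -1  (since 35 mod 8 = 3)
  reciprocity: (11/35) -> -(35/11)
  reduce: (2/11)
  pull out 2: (2/11) = -1  (since 11 mod 8 = 3)
  (1/11) = 1
Product of signs = -1
(228/947) = -1

-1


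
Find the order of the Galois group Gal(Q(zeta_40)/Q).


|Gal(Q(zeta_40)/Q)| = phi(40)
= 16

16


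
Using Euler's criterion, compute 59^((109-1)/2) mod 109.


p = 109 is prime and the exponent is (p-1)/2 = 54, so by Euler's criterion 59^54 = (59/109) = +1 or -1 mod 109.
Compute by square-and-multiply:
  54 = 32 + 16 + 4 + 2 (binary 110110)
  Repeated squaring mod 109: 59^1 = 59, 59^2 = 102, 59^4 = 49, 59^8 = 3, 59^16 = 9, 59^32 = 81
  59^54 = 59^32 * 59^16 * 59^4 * 59^2 = 81 * 9 * 49 * 102 mod 109
    81 * 9 = 729 = 75 mod 109
    75 * 49 = 3675 = 78 mod 109
    78 * 102 = 7956 = 108 mod 109
  59^54 = 108 mod 109
Result 108 = p - 1 = -1 mod 109: 59 is a quadratic non-residue mod 109. As a residue in [0, p-1] the value is 108.
59^54 mod 109 = 108

108


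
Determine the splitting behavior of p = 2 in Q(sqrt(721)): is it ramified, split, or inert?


K = Q(sqrt(721)). Since d mod 4 = 1, disc(K) = 721.
Check p | disc: 721 mod 2 = 1.
p=2 does not divide disc (d is 1 mod 4). 2 splits iff d = 1 mod 8.
d mod 8 = 1, so (d/2) = 1.
(d/p) = 1, so p splits: (p) = P*P' with e=1, f=1, g=2.
Therefore p is split.

split


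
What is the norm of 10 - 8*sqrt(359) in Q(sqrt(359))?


N(a + b*sqrt(d)) = a^2 - d*b^2
= (10)^2 - (359)*(-8)^2
= 100 - 22976
= -22876

-22876


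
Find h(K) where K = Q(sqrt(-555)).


K = Q(sqrt(-555)). d mod 4 = 1, so D = disc(K) = d = -555
h(K) equals the number of primitive reduced positive-definite forms (a, b, c) = a*x^2 + b*x*y + c*y^2 with b^2 - 4ac = D,
where reduced means |b| <= a <= c, with b >= 0 whenever |b| = a or a = c, and primitive means gcd(a, b, c) = 1.
Reduced forces 3a^2 <= |D| = 555, so 1 <= a <= 13; b must have the parity of D, and c = (b^2 - D)/(4a) must be an integer >= a.
Enumerate a = 1..13, b in [-a, a]:
  a=1: (1, 1, 139)  [1]
  a=2: none
  a=3: (3, 3, 47)  [1]
  a=4: none
  a=5: (5, 5, 29)  [1]
  a=6..12: none
  a=13: (13, 11, 13)  [1]
Total reduced forms: 1 + 1 + 1 + 1 = 4
h = 4

4


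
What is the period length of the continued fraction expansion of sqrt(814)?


Run the CF algorithm for sqrt(814).
a_0 = floor(sqrt(814)) = 28; set m_0=0, q_0=1.
Recurrence: m' = q*a - m,  q' = (d - m'^2)/q,  a' = floor((a_0 + m')/q').
  step 1: m=28, q=30, a=1
  step 2: m=2, q=27, a=1
  step 3: m=25, q=7, a=7
  step 4: m=24, q=34, a=1
  step 5: m=10, q=21, a=1
  step 6: m=11, q=33, a=1
  step 7: m=22, q=10, a=5
  step 8: m=28, q=3, a=18
  step 9: m=26, q=46, a=1
  step 10: m=20, q=9, a=5
  step 11: m=25, q=21, a=2
  step 12: m=17, q=25, a=1
  step 13: m=8, q=30, a=1
  step 14: m=22, q=11, a=4
  step 15: m=22, q=30, a=1
  step 16: m=8, q=25, a=1
  step 17: m=17, q=21, a=2
  step 18: m=25, q=9, a=5
  step 19: m=20, q=46, a=1
  step 20: m=26, q=3, a=18
  step 21: m=28, q=10, a=5
  step 22: m=22, q=33, a=1
  step 23: m=11, q=21, a=1
  step 24: m=10, q=34, a=1
  step 25: m=24, q=7, a=7
  step 26: m=25, q=27, a=1
  step 27: m=2, q=30, a=1
  step 28: m=28, q=1, a=56
a_28 = 2*a_0 = 56, so the period closes here.
sqrt(814) = [28; 1, 1, 7, 1, 1, 1, 5, 18, 1, 5, 2, 1, 1, 4, 1, 1, 2, 5, 1, 18, 5, 1, 1, 1, 7, 1, 1, 56]
Period length = 28

28


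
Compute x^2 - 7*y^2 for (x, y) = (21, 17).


x^2 - d*y^2
= 21^2 - 7*17^2
= 441 - 2023
= -1582

-1582


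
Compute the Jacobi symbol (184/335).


Compute (184/335) via quadratic reciprocity:
  pull out 2: (2/335) = +1  (since 335 mod 8 = 7)
  pull out 2: (2/335) = +1  (since 335 mod 8 = 7)
  pull out 2: (2/335) = +1  (since 335 mod 8 = 7)
  reciprocity: (23/335) -> -(335/23)
  reduce: (13/23)
  reciprocity: (13/23) -> +(23/13)
  reduce: (10/13)
  pull out 2: (2/13) = -1  (since 13 mod 8 = 5)
  reciprocity: (5/13) -> +(13/5)
  reduce: (3/5)
  reciprocity: (3/5) -> +(5/3)
  reduce: (2/3)
  pull out 2: (2/3) = -1  (since 3 mod 8 = 3)
  (1/3) = 1
Product of signs = -1

-1


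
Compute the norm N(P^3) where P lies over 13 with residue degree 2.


N(P^a) = p^(a*f)
= 13^(3*2)
= 13^6
= 4826809

4826809


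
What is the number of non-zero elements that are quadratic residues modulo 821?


For prime p, the number of non-zero quadratic residues is (p-1)/2.
= (821-1)/2
= 410

410


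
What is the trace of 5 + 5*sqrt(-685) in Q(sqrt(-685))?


Tr(a + b*sqrt(d)) = (a + b*sqrt(d)) + (a - b*sqrt(d)) = 2a
= 2 * (5)
= 10

10


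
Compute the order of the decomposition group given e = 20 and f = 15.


|D_P| = e * f
= 20 * 15
= 300

300


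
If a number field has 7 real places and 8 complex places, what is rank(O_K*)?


By Dirichlet's unit theorem:
rank = r1 + r2 - 1
= 7 + 8 - 1
= 14

14


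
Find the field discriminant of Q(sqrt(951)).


For K = Q(sqrt(d)) with d squarefree: disc(K) = d if d = 1 mod 4, and disc(K) = 4d if d = 2 or 3 mod 4.
Here d = 951, and d mod 4 = 3.
d = 3 mod 4, not 1 (O_K = Z[sqrt(d)]), so disc(K) = 4d = 4 * (951) = 3804

3804


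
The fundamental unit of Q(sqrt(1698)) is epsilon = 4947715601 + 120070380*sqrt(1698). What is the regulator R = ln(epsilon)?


epsilon = 4947715601 + 120070380*sqrt(1698)
= 9.8954e+09
R = ln(9.8954e+09)
= 23.0153

23.0153


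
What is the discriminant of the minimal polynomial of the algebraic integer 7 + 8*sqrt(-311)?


The element 7 + 8*sqrt(-311) has minimal polynomial:
x^2 - 14*x + 19953
Discriminant = (-14)^2 - 4*(19953)
= 196 - 79812
= -79616

-79616


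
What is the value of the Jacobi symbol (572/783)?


Compute (572/783) via quadratic reciprocity:
  pull out 2: (2/783) = +1  (since 783 mod 8 = 7)
  pull out 2: (2/783) = +1  (since 783 mod 8 = 7)
  reciprocity: (143/783) -> -(783/143)
  reduce: (68/143)
  pull out 2: (2/143) = +1  (since 143 mod 8 = 7)
  pull out 2: (2/143) = +1  (since 143 mod 8 = 7)
  reciprocity: (17/143) -> +(143/17)
  reduce: (7/17)
  reciprocity: (7/17) -> +(17/7)
  reduce: (3/7)
  reciprocity: (3/7) -> -(7/3)
  reduce: (1/3)
  (1/3) = 1
Product of signs = 1

1


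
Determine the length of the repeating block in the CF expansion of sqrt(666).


Run the CF algorithm for sqrt(666).
a_0 = floor(sqrt(666)) = 25; set m_0=0, q_0=1.
Recurrence: m' = q*a - m,  q' = (d - m'^2)/q,  a' = floor((a_0 + m')/q').
  step 1: m=25, q=41, a=1
  step 2: m=16, q=10, a=4
  step 3: m=24, q=9, a=5
  step 4: m=21, q=25, a=1
  step 5: m=4, q=26, a=1
  step 6: m=22, q=7, a=6
  step 7: m=20, q=38, a=1
  step 8: m=18, q=9, a=4
  step 9: m=18, q=38, a=1
  step 10: m=20, q=7, a=6
  step 11: m=22, q=26, a=1
  step 12: m=4, q=25, a=1
  step 13: m=21, q=9, a=5
  step 14: m=24, q=10, a=4
  step 15: m=16, q=41, a=1
  step 16: m=25, q=1, a=50
a_16 = 2*a_0 = 50, so the period closes here.
sqrt(666) = [25; 1, 4, 5, 1, 1, 6, 1, 4, 1, 6, 1, 1, 5, 4, 1, 50]
Period length = 16

16


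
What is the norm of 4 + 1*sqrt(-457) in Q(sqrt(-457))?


N(a + b*sqrt(d)) = a^2 - d*b^2
= (4)^2 - (-457)*(1)^2
= 16 + 457
= 473

473


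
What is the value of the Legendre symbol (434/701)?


p = 701 is prime, so compute (434/701) with the reciprocity algorithm (Jacobi-symbol steps: pull out 2s via (2/n), flip via reciprocity, reduce):
  pull out 2: (2/701) = -1  (since 701 mod 8 = 5)
  reciprocity: (217/701) -> +(701/217)
  reduce: (50/217)
  pull out 2: (2/217) = +1  (since 217 mod 8 = 1)
  reciprocity: (25/217) -> +(217/25)
  reduce: (17/25)
  reciprocity: (17/25) -> +(25/17)
  reduce: (8/17)
  pull out 2: (2/17) = +1  (since 17 mod 8 = 1)
  pull out 2: (2/17) = +1  (since 17 mod 8 = 1)
  pull out 2: (2/17) = +1  (since 17 mod 8 = 1)
  (1/17) = 1
Product of signs = -1
(434/701) = -1

-1


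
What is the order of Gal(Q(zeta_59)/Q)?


|Gal(Q(zeta_59)/Q)| = phi(59)
= 58

58


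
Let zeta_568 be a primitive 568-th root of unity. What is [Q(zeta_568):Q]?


The degree equals Euler's totient phi(568).
568 = 2^3 * 71
phi(568) = 280

280


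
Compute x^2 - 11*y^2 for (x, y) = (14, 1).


x^2 - d*y^2
= 14^2 - 11*1^2
= 196 - 11
= 185

185


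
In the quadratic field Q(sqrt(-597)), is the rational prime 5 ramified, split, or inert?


K = Q(sqrt(-597)). Since d mod 4 = 3, disc(K) = -2388.
Check p | disc: -2388 mod 5 = 2.
p does not divide disc. Compute Legendre symbol (d/p):
3^((5-1)/2) mod 5 = -1
(d/p) = -1, so p is inert: (p) stays prime with e=1, f=2, g=1.
Therefore p is inert.

inert


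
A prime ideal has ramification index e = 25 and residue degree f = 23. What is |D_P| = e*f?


|D_P| = e * f
= 25 * 23
= 575

575


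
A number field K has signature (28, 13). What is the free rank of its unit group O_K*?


By Dirichlet's unit theorem:
rank = r1 + r2 - 1
= 28 + 13 - 1
= 40

40


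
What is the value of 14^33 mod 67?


p = 67 is prime and the exponent is (p-1)/2 = 33, so by Euler's criterion 14^33 = (14/67) = +1 or -1 mod 67.
Compute by square-and-multiply:
  33 = 32 + 1 (binary 100001)
  Repeated squaring mod 67: 14^1 = 14, 14^2 = 62, 14^4 = 25, 14^8 = 22, 14^16 = 15, 14^32 = 24
  14^33 = 14^32 * 14^1 = 24 * 14 mod 67
    24 * 14 = 336 = 1 mod 67
  14^33 = 1 mod 67
Result 1: 14 is a quadratic residue mod 67.
14^33 mod 67 = 1

1


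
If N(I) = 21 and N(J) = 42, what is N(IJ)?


N(IJ) = N(I) * N(J)
= 21 * 42
= 882

882


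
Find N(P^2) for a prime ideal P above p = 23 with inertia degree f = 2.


N(P^a) = p^(a*f)
= 23^(2*2)
= 23^4
= 279841

279841


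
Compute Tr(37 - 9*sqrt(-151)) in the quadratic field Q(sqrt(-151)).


Tr(a + b*sqrt(d)) = (a + b*sqrt(d)) + (a - b*sqrt(d)) = 2a
= 2 * (37)
= 74

74


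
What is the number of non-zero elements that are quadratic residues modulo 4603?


For prime p, the number of non-zero quadratic residues is (p-1)/2.
= (4603-1)/2
= 2301

2301


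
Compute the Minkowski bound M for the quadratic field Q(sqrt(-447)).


d = -447, d mod 4 = 1, so disc(K) = d = -447; |disc(K)| = 447
Imaginary quadratic field, so n = 2, s = r2 = 1, r1 = 0
M = (n!/n^n) * (4/pi)^s * sqrt(|disc(K)|) = (2!/2^2) * (4/pi)^1 * sqrt(447)
= 0.5 * 1.273240 * 21.142375
= 13.4597

13.4597


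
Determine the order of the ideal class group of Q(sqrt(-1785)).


K = Q(sqrt(-1785)). d mod 4 = 3, so D = disc(K) = 4d = -7140
h(K) equals the number of primitive reduced positive-definite forms (a, b, c) = a*x^2 + b*x*y + c*y^2 with b^2 - 4ac = D,
where reduced means |b| <= a <= c, with b >= 0 whenever |b| = a or a = c, and primitive means gcd(a, b, c) = 1.
Reduced forces 3a^2 <= |D| = 7140, so 1 <= a <= 48; b must have the parity of D, and c = (b^2 - D)/(4a) must be an integer >= a.
Enumerate a = 1..48, b in [-a, a]:
  a=1: (1, 0, 1785)  [1]
  a=2: (2, 2, 893)  [1]
  a=3: (3, 0, 595)  [1]
  a=4: none
  a=5: (5, 0, 357)  [1]
  a=6: (6, 6, 299)  [1]
  a=7: (7, 0, 255)  [1]
  a=8..9: none
  a=10: (10, 10, 181)  [1]
  a=11..12: none
  a=13: (13, -6, 138), (13, 6, 138)  [2]
  a=14: (14, 14, 131)  [1]
  a=15: (15, 0, 119)  [1]
  a=16: none
  a=17: (17, 0, 105)  [1]
  a=18: none
  a=19: (19, -2, 94), (19, 2, 94)  [2]
  a=20: none
  a=21: (21, 0, 85)  [1]
  a=22: none
  a=23: (23, -6, 78), (23, 6, 78)  [2]
  a=24..25: none
  a=26: (26, -6, 69), (26, 6, 69)  [2]
  a=27..28: none
  a=29: (29, -20, 65), (29, 20, 65)  [2]
  a=30: (30, 30, 67)  [1]
  a=31..33: none
  a=34: (34, 34, 61)  [1]
  a=35: (35, 0, 51)  [1]
  a=36: none
  a=37: (37, -36, 57), (37, 36, 57)  [2]
  a=38: (38, -2, 47), (38, 2, 47)  [2]
  a=39: (39, -6, 46), (39, 6, 46)  [2]
  a=40..41: none
  a=42: (42, 42, 53)  [1]
  a=43: (43, 16, 43)  [1]
  a=44..48: none
Total reduced forms: 1 + 1 + 1 + 1 + 1 + 1 + 1 + 2 + 1 + 1 + 1 + 2 + 1 + 2 + 2 + 2 + 1 + 1 + 1 + 2 + 2 + 2 + 1 + 1 = 32
h = 32

32


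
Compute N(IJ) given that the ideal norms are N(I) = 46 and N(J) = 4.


N(IJ) = N(I) * N(J)
= 46 * 4
= 184

184


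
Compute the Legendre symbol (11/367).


p = 367 is prime, so compute (11/367) with the reciprocity algorithm (Jacobi-symbol steps: pull out 2s via (2/n), flip via reciprocity, reduce):
  reciprocity: (11/367) -> -(367/11)
  reduce: (4/11)
  pull out 2: (2/11) = -1  (since 11 mod 8 = 3)
  pull out 2: (2/11) = -1  (since 11 mod 8 = 3)
  (1/11) = 1
Product of signs = -1
(11/367) = -1

-1


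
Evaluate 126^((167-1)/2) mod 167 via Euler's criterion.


p = 167 is prime and the exponent is (p-1)/2 = 83, so by Euler's criterion 126^83 = (126/167) = +1 or -1 mod 167.
Compute by square-and-multiply:
  83 = 64 + 16 + 2 + 1 (binary 1010011)
  Repeated squaring mod 167: 126^1 = 126, 126^2 = 11, 126^4 = 121, 126^8 = 112, 126^16 = 19, 126^32 = 27, 126^64 = 61
  126^83 = 126^64 * 126^16 * 126^2 * 126^1 = 61 * 19 * 11 * 126 mod 167
    61 * 19 = 1159 = 157 mod 167
    157 * 11 = 1727 = 57 mod 167
    57 * 126 = 7182 = 1 mod 167
  126^83 = 1 mod 167
Result 1: 126 is a quadratic residue mod 167.
126^83 mod 167 = 1

1
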